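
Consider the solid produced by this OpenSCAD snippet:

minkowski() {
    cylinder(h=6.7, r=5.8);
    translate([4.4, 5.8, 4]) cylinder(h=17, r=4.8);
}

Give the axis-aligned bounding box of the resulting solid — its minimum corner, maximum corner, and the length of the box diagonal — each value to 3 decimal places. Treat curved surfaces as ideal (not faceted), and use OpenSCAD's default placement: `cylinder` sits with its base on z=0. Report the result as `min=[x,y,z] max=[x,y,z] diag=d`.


A = translate([4.4, 5.8, 4]) cylinder(h=17, r=4.8) → bbox [-0.4,1,4] .. [9.2,10.6,21]
B = cylinder(h=6.7, r=5.8) → bbox [-5.8,-5.8,0] .. [5.8,5.8,6.7]
lo = A.lo+B.lo = [-0.4-5.8, 1-5.8, 4+0] = [-6.200,-4.800,4.000]
hi = A.hi+B.hi = [9.2+5.8, 10.6+5.8, 21+6.7] = [15.000,16.400,27.700]
diag = √(21.2²+21.2²+23.7²) = √1460.57 = 38.217

min=[-6.200,-4.800,4.000] max=[15.000,16.400,27.700] diag=38.217


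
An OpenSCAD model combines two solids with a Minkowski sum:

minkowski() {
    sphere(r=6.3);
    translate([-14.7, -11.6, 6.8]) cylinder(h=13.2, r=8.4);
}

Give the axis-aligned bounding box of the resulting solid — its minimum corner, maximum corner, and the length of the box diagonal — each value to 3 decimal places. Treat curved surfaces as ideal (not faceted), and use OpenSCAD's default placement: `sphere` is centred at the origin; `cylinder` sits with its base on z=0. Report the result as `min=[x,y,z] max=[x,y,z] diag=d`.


min=[-29.400,-26.300,0.500] max=[0.000,3.100,26.300] diag=48.932

A = translate([-14.7, -11.6, 6.8]) cylinder(h=13.2, r=8.4) → bbox [-23.1,-20,6.8] .. [-6.3,-3.2,20]
B = sphere(r=6.3) → bbox [-6.3,-6.3,-6.3] .. [6.3,6.3,6.3]
lo = A.lo+B.lo = [-23.1-6.3, -20-6.3, 6.8-6.3] = [-29.400,-26.300,0.500]
hi = A.hi+B.hi = [-6.3+6.3, -3.2+6.3, 20+6.3] = [0.000,3.100,26.300]
diag = √(29.4²+29.4²+25.8²) = √2394.36 = 48.932


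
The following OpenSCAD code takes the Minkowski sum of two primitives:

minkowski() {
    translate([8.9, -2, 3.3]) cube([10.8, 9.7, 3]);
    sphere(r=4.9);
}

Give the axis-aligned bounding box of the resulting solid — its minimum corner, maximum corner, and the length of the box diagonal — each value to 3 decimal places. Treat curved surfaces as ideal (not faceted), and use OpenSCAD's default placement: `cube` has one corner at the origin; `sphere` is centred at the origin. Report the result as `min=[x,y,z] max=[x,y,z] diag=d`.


A = translate([8.9, -2, 3.3]) cube([10.8, 9.7, 3]) → bbox [8.9,-2,3.3] .. [19.7,7.7,6.3]
B = sphere(r=4.9) → bbox [-4.9,-4.9,-4.9] .. [4.9,4.9,4.9]
lo = A.lo+B.lo = [8.9-4.9, -2-4.9, 3.3-4.9] = [4.000,-6.900,-1.600]
hi = A.hi+B.hi = [19.7+4.9, 7.7+4.9, 6.3+4.9] = [24.600,12.600,11.200]
diag = √(20.6²+19.5²+12.8²) = √968.45 = 31.120

min=[4.000,-6.900,-1.600] max=[24.600,12.600,11.200] diag=31.120


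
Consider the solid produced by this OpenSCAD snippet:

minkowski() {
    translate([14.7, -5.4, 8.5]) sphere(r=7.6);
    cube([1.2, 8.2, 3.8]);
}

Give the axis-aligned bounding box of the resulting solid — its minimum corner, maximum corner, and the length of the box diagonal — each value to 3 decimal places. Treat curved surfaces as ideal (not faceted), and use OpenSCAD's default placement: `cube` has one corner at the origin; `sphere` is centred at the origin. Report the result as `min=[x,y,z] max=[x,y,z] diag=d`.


min=[7.100,-13.000,0.900] max=[23.500,10.400,19.900] diag=34.315

A = translate([14.7, -5.4, 8.5]) sphere(r=7.6) → bbox [7.1,-13,0.9] .. [22.3,2.2,16.1]
B = cube([1.2, 8.2, 3.8]) → bbox [0,0,0] .. [1.2,8.2,3.8]
lo = A.lo+B.lo = [7.1+0, -13+0, 0.9+0] = [7.100,-13.000,0.900]
hi = A.hi+B.hi = [22.3+1.2, 2.2+8.2, 16.1+3.8] = [23.500,10.400,19.900]
diag = √(16.4²+23.4²+19²) = √1177.52 = 34.315


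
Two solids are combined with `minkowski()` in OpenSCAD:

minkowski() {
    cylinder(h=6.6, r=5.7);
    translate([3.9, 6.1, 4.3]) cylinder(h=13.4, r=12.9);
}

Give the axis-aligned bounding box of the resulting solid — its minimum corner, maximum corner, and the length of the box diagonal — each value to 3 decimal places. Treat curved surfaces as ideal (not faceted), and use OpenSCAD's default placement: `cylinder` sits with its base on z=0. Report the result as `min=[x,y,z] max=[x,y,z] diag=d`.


min=[-14.700,-12.500,4.300] max=[22.500,24.700,24.300] diag=56.282

A = translate([3.9, 6.1, 4.3]) cylinder(h=13.4, r=12.9) → bbox [-9,-6.8,4.3] .. [16.8,19,17.7]
B = cylinder(h=6.6, r=5.7) → bbox [-5.7,-5.7,0] .. [5.7,5.7,6.6]
lo = A.lo+B.lo = [-9-5.7, -6.8-5.7, 4.3+0] = [-14.700,-12.500,4.300]
hi = A.hi+B.hi = [16.8+5.7, 19+5.7, 17.7+6.6] = [22.500,24.700,24.300]
diag = √(37.2²+37.2²+20²) = √3167.68 = 56.282


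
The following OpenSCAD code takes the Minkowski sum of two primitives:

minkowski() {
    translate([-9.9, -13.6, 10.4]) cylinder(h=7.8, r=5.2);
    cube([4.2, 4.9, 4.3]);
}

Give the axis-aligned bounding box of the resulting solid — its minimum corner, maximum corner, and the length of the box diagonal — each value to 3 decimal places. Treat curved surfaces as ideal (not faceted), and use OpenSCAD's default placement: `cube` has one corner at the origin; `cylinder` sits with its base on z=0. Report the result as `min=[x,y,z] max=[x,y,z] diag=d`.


min=[-15.100,-18.800,10.400] max=[-0.500,-3.500,22.500] diag=24.365

A = translate([-9.9, -13.6, 10.4]) cylinder(h=7.8, r=5.2) → bbox [-15.1,-18.8,10.4] .. [-4.7,-8.4,18.2]
B = cube([4.2, 4.9, 4.3]) → bbox [0,0,0] .. [4.2,4.9,4.3]
lo = A.lo+B.lo = [-15.1+0, -18.8+0, 10.4+0] = [-15.100,-18.800,10.400]
hi = A.hi+B.hi = [-4.7+4.2, -8.4+4.9, 18.2+4.3] = [-0.500,-3.500,22.500]
diag = √(14.6²+15.3²+12.1²) = √593.66 = 24.365


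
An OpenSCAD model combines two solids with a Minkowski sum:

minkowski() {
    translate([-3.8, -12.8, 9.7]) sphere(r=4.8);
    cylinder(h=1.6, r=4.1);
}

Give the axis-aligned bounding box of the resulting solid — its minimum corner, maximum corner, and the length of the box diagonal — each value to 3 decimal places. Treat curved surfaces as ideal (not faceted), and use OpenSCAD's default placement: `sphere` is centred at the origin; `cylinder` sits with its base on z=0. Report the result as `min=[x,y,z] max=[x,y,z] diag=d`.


min=[-12.700,-21.700,4.900] max=[5.100,-3.900,16.100] diag=27.552

A = translate([-3.8, -12.8, 9.7]) sphere(r=4.8) → bbox [-8.6,-17.6,4.9] .. [1,-8,14.5]
B = cylinder(h=1.6, r=4.1) → bbox [-4.1,-4.1,0] .. [4.1,4.1,1.6]
lo = A.lo+B.lo = [-8.6-4.1, -17.6-4.1, 4.9+0] = [-12.700,-21.700,4.900]
hi = A.hi+B.hi = [1+4.1, -8+4.1, 14.5+1.6] = [5.100,-3.900,16.100]
diag = √(17.8²+17.8²+11.2²) = √759.12 = 27.552


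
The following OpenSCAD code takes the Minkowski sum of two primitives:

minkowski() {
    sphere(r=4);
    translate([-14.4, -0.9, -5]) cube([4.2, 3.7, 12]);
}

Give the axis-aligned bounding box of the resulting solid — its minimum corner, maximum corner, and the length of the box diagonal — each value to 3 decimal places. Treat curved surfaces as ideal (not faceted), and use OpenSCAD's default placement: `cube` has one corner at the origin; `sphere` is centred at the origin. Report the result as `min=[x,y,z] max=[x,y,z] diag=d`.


A = translate([-14.4, -0.9, -5]) cube([4.2, 3.7, 12]) → bbox [-14.4,-0.9,-5] .. [-10.2,2.8,7]
B = sphere(r=4) → bbox [-4,-4,-4] .. [4,4,4]
lo = A.lo+B.lo = [-14.4-4, -0.9-4, -5-4] = [-18.400,-4.900,-9.000]
hi = A.hi+B.hi = [-10.2+4, 2.8+4, 7+4] = [-6.200,6.800,11.000]
diag = √(12.2²+11.7²+20²) = √685.73 = 26.186

min=[-18.400,-4.900,-9.000] max=[-6.200,6.800,11.000] diag=26.186


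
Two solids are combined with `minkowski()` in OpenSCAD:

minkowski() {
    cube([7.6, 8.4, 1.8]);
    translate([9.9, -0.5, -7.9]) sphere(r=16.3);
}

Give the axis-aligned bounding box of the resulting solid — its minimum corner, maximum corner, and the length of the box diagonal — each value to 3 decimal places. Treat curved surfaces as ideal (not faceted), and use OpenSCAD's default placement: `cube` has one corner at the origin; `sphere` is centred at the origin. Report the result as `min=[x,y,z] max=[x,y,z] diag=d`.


A = translate([9.9, -0.5, -7.9]) sphere(r=16.3) → bbox [-6.4,-16.8,-24.2] .. [26.2,15.8,8.4]
B = cube([7.6, 8.4, 1.8]) → bbox [0,0,0] .. [7.6,8.4,1.8]
lo = A.lo+B.lo = [-6.4+0, -16.8+0, -24.2+0] = [-6.400,-16.800,-24.200]
hi = A.hi+B.hi = [26.2+7.6, 15.8+8.4, 8.4+1.8] = [33.800,24.200,10.200]
diag = √(40.2²+41²+34.4²) = √4480.4 = 66.936

min=[-6.400,-16.800,-24.200] max=[33.800,24.200,10.200] diag=66.936


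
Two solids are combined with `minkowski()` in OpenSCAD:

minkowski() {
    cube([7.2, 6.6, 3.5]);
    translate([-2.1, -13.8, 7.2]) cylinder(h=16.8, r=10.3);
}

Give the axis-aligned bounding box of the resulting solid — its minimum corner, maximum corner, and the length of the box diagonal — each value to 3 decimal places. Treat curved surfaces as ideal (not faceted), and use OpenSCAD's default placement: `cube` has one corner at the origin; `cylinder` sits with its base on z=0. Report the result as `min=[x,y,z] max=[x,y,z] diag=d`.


A = translate([-2.1, -13.8, 7.2]) cylinder(h=16.8, r=10.3) → bbox [-12.4,-24.1,7.2] .. [8.2,-3.5,24]
B = cube([7.2, 6.6, 3.5]) → bbox [0,0,0] .. [7.2,6.6,3.5]
lo = A.lo+B.lo = [-12.4+0, -24.1+0, 7.2+0] = [-12.400,-24.100,7.200]
hi = A.hi+B.hi = [8.2+7.2, -3.5+6.6, 24+3.5] = [15.400,3.100,27.500]
diag = √(27.8²+27.2²+20.3²) = √1924.77 = 43.872

min=[-12.400,-24.100,7.200] max=[15.400,3.100,27.500] diag=43.872


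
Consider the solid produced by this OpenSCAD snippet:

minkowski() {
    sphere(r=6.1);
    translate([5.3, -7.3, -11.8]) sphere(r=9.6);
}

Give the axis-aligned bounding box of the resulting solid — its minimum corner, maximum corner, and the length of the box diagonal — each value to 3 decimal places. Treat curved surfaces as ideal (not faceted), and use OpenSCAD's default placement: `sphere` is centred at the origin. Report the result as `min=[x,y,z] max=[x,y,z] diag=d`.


min=[-10.400,-23.000,-27.500] max=[21.000,8.400,3.900] diag=54.386

A = translate([5.3, -7.3, -11.8]) sphere(r=9.6) → bbox [-4.3,-16.9,-21.4] .. [14.9,2.3,-2.2]
B = sphere(r=6.1) → bbox [-6.1,-6.1,-6.1] .. [6.1,6.1,6.1]
lo = A.lo+B.lo = [-4.3-6.1, -16.9-6.1, -21.4-6.1] = [-10.400,-23.000,-27.500]
hi = A.hi+B.hi = [14.9+6.1, 2.3+6.1, -2.2+6.1] = [21.000,8.400,3.900]
diag = √(31.4²+31.4²+31.4²) = √2957.88 = 54.386


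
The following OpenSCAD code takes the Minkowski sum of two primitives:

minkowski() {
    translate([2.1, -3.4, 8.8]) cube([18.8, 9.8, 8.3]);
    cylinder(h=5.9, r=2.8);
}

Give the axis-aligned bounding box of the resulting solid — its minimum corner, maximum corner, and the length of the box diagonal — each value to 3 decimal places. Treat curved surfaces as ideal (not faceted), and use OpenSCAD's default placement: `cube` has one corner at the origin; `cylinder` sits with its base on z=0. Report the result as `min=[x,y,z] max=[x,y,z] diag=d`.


A = translate([2.1, -3.4, 8.8]) cube([18.8, 9.8, 8.3]) → bbox [2.1,-3.4,8.8] .. [20.9,6.4,17.1]
B = cylinder(h=5.9, r=2.8) → bbox [-2.8,-2.8,0] .. [2.8,2.8,5.9]
lo = A.lo+B.lo = [2.1-2.8, -3.4-2.8, 8.8+0] = [-0.700,-6.200,8.800]
hi = A.hi+B.hi = [20.9+2.8, 6.4+2.8, 17.1+5.9] = [23.700,9.200,23.000]
diag = √(24.4²+15.4²+14.2²) = √1034.16 = 32.158

min=[-0.700,-6.200,8.800] max=[23.700,9.200,23.000] diag=32.158


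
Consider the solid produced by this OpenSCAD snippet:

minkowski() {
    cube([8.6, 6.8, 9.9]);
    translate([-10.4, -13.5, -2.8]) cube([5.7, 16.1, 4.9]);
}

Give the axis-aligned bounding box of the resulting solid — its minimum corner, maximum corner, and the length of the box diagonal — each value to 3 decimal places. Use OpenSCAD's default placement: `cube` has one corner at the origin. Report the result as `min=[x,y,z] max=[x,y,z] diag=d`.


A = translate([-10.4, -13.5, -2.8]) cube([5.7, 16.1, 4.9]) → bbox [-10.4,-13.5,-2.8] .. [-4.7,2.6,2.1]
B = cube([8.6, 6.8, 9.9]) → bbox [0,0,0] .. [8.6,6.8,9.9]
lo = A.lo+B.lo = [-10.4+0, -13.5+0, -2.8+0] = [-10.400,-13.500,-2.800]
hi = A.hi+B.hi = [-4.7+8.6, 2.6+6.8, 2.1+9.9] = [3.900,9.400,12.000]
diag = √(14.3²+22.9²+14.8²) = √947.94 = 30.789

min=[-10.400,-13.500,-2.800] max=[3.900,9.400,12.000] diag=30.789


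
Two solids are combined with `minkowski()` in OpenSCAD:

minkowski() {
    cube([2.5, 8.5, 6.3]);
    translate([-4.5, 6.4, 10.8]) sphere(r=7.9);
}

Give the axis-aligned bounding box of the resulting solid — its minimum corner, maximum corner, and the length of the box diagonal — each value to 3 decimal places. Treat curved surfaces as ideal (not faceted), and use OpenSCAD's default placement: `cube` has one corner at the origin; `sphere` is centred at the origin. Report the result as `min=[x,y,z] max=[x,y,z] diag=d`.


A = translate([-4.5, 6.4, 10.8]) sphere(r=7.9) → bbox [-12.4,-1.5,2.9] .. [3.4,14.3,18.7]
B = cube([2.5, 8.5, 6.3]) → bbox [0,0,0] .. [2.5,8.5,6.3]
lo = A.lo+B.lo = [-12.4+0, -1.5+0, 2.9+0] = [-12.400,-1.500,2.900]
hi = A.hi+B.hi = [3.4+2.5, 14.3+8.5, 18.7+6.3] = [5.900,22.800,25.000]
diag = √(18.3²+24.3²+22.1²) = √1413.79 = 37.600

min=[-12.400,-1.500,2.900] max=[5.900,22.800,25.000] diag=37.600


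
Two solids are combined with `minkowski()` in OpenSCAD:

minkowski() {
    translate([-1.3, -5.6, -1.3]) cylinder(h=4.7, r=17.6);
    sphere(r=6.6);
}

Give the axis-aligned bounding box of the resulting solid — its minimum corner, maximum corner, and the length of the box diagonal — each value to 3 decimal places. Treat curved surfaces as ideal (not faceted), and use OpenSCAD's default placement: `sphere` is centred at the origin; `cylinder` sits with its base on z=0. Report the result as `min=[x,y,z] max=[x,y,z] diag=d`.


A = translate([-1.3, -5.6, -1.3]) cylinder(h=4.7, r=17.6) → bbox [-18.9,-23.2,-1.3] .. [16.3,12,3.4]
B = sphere(r=6.6) → bbox [-6.6,-6.6,-6.6] .. [6.6,6.6,6.6]
lo = A.lo+B.lo = [-18.9-6.6, -23.2-6.6, -1.3-6.6] = [-25.500,-29.800,-7.900]
hi = A.hi+B.hi = [16.3+6.6, 12+6.6, 3.4+6.6] = [22.900,18.600,10.000]
diag = √(48.4²+48.4²+17.9²) = √5005.53 = 70.750

min=[-25.500,-29.800,-7.900] max=[22.900,18.600,10.000] diag=70.750


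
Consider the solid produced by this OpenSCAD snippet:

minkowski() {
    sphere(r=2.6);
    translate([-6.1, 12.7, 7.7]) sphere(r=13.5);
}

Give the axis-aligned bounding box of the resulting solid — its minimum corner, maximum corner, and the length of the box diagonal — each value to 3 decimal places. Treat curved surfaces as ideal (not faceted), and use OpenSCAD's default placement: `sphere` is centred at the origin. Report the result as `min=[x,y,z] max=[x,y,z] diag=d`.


min=[-22.200,-3.400,-8.400] max=[10.000,28.800,23.800] diag=55.772

A = translate([-6.1, 12.7, 7.7]) sphere(r=13.5) → bbox [-19.6,-0.8,-5.8] .. [7.4,26.2,21.2]
B = sphere(r=2.6) → bbox [-2.6,-2.6,-2.6] .. [2.6,2.6,2.6]
lo = A.lo+B.lo = [-19.6-2.6, -0.8-2.6, -5.8-2.6] = [-22.200,-3.400,-8.400]
hi = A.hi+B.hi = [7.4+2.6, 26.2+2.6, 21.2+2.6] = [10.000,28.800,23.800]
diag = √(32.2²+32.2²+32.2²) = √3110.52 = 55.772


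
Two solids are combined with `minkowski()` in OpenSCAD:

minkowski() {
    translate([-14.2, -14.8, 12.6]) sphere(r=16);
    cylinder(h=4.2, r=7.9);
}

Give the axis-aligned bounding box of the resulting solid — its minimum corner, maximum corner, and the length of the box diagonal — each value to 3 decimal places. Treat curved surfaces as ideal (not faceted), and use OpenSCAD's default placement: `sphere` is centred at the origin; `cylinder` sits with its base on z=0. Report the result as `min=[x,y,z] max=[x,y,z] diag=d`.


A = translate([-14.2, -14.8, 12.6]) sphere(r=16) → bbox [-30.2,-30.8,-3.4] .. [1.8,1.2,28.6]
B = cylinder(h=4.2, r=7.9) → bbox [-7.9,-7.9,0] .. [7.9,7.9,4.2]
lo = A.lo+B.lo = [-30.2-7.9, -30.8-7.9, -3.4+0] = [-38.100,-38.700,-3.400]
hi = A.hi+B.hi = [1.8+7.9, 1.2+7.9, 28.6+4.2] = [9.700,9.100,32.800]
diag = √(47.8²+47.8²+36.2²) = √5880.12 = 76.682

min=[-38.100,-38.700,-3.400] max=[9.700,9.100,32.800] diag=76.682


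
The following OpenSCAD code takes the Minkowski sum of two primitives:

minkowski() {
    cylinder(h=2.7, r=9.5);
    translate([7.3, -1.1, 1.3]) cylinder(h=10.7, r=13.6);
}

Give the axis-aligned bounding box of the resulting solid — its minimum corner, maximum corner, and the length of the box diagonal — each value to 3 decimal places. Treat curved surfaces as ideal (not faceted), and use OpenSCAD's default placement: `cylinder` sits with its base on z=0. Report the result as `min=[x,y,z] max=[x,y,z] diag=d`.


A = translate([7.3, -1.1, 1.3]) cylinder(h=10.7, r=13.6) → bbox [-6.3,-14.7,1.3] .. [20.9,12.5,12]
B = cylinder(h=2.7, r=9.5) → bbox [-9.5,-9.5,0] .. [9.5,9.5,2.7]
lo = A.lo+B.lo = [-6.3-9.5, -14.7-9.5, 1.3+0] = [-15.800,-24.200,1.300]
hi = A.hi+B.hi = [20.9+9.5, 12.5+9.5, 12+2.7] = [30.400,22.000,14.700]
diag = √(46.2²+46.2²+13.4²) = √4448.44 = 66.697

min=[-15.800,-24.200,1.300] max=[30.400,22.000,14.700] diag=66.697


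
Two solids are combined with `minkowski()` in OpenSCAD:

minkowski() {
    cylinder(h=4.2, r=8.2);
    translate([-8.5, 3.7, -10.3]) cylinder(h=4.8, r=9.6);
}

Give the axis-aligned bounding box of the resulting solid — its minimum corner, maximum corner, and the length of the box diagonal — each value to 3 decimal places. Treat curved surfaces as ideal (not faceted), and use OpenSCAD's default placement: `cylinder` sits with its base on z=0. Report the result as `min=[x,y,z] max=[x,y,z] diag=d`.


min=[-26.300,-14.100,-10.300] max=[9.300,21.500,-1.300] diag=51.144

A = translate([-8.5, 3.7, -10.3]) cylinder(h=4.8, r=9.6) → bbox [-18.1,-5.9,-10.3] .. [1.1,13.3,-5.5]
B = cylinder(h=4.2, r=8.2) → bbox [-8.2,-8.2,0] .. [8.2,8.2,4.2]
lo = A.lo+B.lo = [-18.1-8.2, -5.9-8.2, -10.3+0] = [-26.300,-14.100,-10.300]
hi = A.hi+B.hi = [1.1+8.2, 13.3+8.2, -5.5+4.2] = [9.300,21.500,-1.300]
diag = √(35.6²+35.6²+9²) = √2615.72 = 51.144


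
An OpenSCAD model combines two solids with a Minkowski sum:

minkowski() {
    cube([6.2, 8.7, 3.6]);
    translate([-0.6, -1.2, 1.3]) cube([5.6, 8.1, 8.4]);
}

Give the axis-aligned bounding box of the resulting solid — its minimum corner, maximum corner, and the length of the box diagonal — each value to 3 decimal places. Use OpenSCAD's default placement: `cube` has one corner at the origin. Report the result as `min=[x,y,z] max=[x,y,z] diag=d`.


A = translate([-0.6, -1.2, 1.3]) cube([5.6, 8.1, 8.4]) → bbox [-0.6,-1.2,1.3] .. [5,6.9,9.7]
B = cube([6.2, 8.7, 3.6]) → bbox [0,0,0] .. [6.2,8.7,3.6]
lo = A.lo+B.lo = [-0.6+0, -1.2+0, 1.3+0] = [-0.600,-1.200,1.300]
hi = A.hi+B.hi = [5+6.2, 6.9+8.7, 9.7+3.6] = [11.200,15.600,13.300]
diag = √(11.8²+16.8²+12²) = √565.48 = 23.780

min=[-0.600,-1.200,1.300] max=[11.200,15.600,13.300] diag=23.780


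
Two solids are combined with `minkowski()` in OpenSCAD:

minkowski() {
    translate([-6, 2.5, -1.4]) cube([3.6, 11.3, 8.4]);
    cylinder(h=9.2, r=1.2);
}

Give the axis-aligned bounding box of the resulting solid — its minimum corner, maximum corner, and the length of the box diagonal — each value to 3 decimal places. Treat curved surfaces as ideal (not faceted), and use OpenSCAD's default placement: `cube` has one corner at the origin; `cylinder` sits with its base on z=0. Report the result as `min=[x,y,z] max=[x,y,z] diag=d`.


A = translate([-6, 2.5, -1.4]) cube([3.6, 11.3, 8.4]) → bbox [-6,2.5,-1.4] .. [-2.4,13.8,7]
B = cylinder(h=9.2, r=1.2) → bbox [-1.2,-1.2,0] .. [1.2,1.2,9.2]
lo = A.lo+B.lo = [-6-1.2, 2.5-1.2, -1.4+0] = [-7.200,1.300,-1.400]
hi = A.hi+B.hi = [-2.4+1.2, 13.8+1.2, 7+9.2] = [-1.200,15.000,16.200]
diag = √(6²+13.7²+17.6²) = √533.45 = 23.097

min=[-7.200,1.300,-1.400] max=[-1.200,15.000,16.200] diag=23.097


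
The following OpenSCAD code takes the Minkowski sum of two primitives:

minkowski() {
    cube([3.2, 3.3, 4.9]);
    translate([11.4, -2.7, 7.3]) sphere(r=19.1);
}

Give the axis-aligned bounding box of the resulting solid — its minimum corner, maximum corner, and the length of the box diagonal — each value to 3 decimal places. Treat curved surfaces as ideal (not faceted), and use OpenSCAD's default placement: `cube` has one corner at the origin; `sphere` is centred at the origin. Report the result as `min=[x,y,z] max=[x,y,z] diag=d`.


A = translate([11.4, -2.7, 7.3]) sphere(r=19.1) → bbox [-7.7,-21.8,-11.8] .. [30.5,16.4,26.4]
B = cube([3.2, 3.3, 4.9]) → bbox [0,0,0] .. [3.2,3.3,4.9]
lo = A.lo+B.lo = [-7.7+0, -21.8+0, -11.8+0] = [-7.700,-21.800,-11.800]
hi = A.hi+B.hi = [30.5+3.2, 16.4+3.3, 26.4+4.9] = [33.700,19.700,31.300]
diag = √(41.4²+41.5²+43.1²) = √5293.82 = 72.759

min=[-7.700,-21.800,-11.800] max=[33.700,19.700,31.300] diag=72.759


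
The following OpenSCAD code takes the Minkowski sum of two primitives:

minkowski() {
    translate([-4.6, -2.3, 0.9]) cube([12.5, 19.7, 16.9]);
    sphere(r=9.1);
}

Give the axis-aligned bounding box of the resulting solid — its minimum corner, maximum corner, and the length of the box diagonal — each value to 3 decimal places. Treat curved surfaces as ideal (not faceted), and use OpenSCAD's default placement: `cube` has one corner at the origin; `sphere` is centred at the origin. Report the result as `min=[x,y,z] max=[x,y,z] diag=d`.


A = translate([-4.6, -2.3, 0.9]) cube([12.5, 19.7, 16.9]) → bbox [-4.6,-2.3,0.9] .. [7.9,17.4,17.8]
B = sphere(r=9.1) → bbox [-9.1,-9.1,-9.1] .. [9.1,9.1,9.1]
lo = A.lo+B.lo = [-4.6-9.1, -2.3-9.1, 0.9-9.1] = [-13.700,-11.400,-8.200]
hi = A.hi+B.hi = [7.9+9.1, 17.4+9.1, 17.8+9.1] = [17.000,26.500,26.900]
diag = √(30.7²+37.9²+35.1²) = √3610.91 = 60.091

min=[-13.700,-11.400,-8.200] max=[17.000,26.500,26.900] diag=60.091


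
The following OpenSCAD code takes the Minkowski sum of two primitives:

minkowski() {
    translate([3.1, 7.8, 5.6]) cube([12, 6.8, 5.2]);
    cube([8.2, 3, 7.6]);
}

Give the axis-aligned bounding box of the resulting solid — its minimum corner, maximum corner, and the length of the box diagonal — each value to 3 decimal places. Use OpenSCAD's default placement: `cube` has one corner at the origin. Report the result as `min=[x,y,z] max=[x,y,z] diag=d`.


A = translate([3.1, 7.8, 5.6]) cube([12, 6.8, 5.2]) → bbox [3.1,7.8,5.6] .. [15.1,14.6,10.8]
B = cube([8.2, 3, 7.6]) → bbox [0,0,0] .. [8.2,3,7.6]
lo = A.lo+B.lo = [3.1+0, 7.8+0, 5.6+0] = [3.100,7.800,5.600]
hi = A.hi+B.hi = [15.1+8.2, 14.6+3, 10.8+7.6] = [23.300,17.600,18.400]
diag = √(20.2²+9.8²+12.8²) = √667.92 = 25.844

min=[3.100,7.800,5.600] max=[23.300,17.600,18.400] diag=25.844


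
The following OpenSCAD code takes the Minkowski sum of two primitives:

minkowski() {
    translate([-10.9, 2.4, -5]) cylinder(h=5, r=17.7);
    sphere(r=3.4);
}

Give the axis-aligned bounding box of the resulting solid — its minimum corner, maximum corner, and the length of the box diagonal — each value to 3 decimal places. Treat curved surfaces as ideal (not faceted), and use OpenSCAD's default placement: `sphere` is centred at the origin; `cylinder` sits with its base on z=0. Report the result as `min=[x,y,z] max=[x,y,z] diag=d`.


min=[-32.000,-18.700,-8.400] max=[10.200,23.500,3.400] diag=60.835

A = translate([-10.9, 2.4, -5]) cylinder(h=5, r=17.7) → bbox [-28.6,-15.3,-5] .. [6.8,20.1,0]
B = sphere(r=3.4) → bbox [-3.4,-3.4,-3.4] .. [3.4,3.4,3.4]
lo = A.lo+B.lo = [-28.6-3.4, -15.3-3.4, -5-3.4] = [-32.000,-18.700,-8.400]
hi = A.hi+B.hi = [6.8+3.4, 20.1+3.4, 0+3.4] = [10.200,23.500,3.400]
diag = √(42.2²+42.2²+11.8²) = √3700.92 = 60.835


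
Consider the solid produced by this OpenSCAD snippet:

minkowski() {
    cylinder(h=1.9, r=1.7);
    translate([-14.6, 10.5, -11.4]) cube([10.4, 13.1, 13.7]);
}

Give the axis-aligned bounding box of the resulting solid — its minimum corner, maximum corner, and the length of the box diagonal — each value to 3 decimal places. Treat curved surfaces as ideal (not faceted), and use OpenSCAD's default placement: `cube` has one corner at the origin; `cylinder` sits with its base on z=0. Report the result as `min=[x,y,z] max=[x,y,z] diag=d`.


A = translate([-14.6, 10.5, -11.4]) cube([10.4, 13.1, 13.7]) → bbox [-14.6,10.5,-11.4] .. [-4.2,23.6,2.3]
B = cylinder(h=1.9, r=1.7) → bbox [-1.7,-1.7,0] .. [1.7,1.7,1.9]
lo = A.lo+B.lo = [-14.6-1.7, 10.5-1.7, -11.4+0] = [-16.300,8.800,-11.400]
hi = A.hi+B.hi = [-4.2+1.7, 23.6+1.7, 2.3+1.9] = [-2.500,25.300,4.200]
diag = √(13.8²+16.5²+15.6²) = √706.05 = 26.572

min=[-16.300,8.800,-11.400] max=[-2.500,25.300,4.200] diag=26.572


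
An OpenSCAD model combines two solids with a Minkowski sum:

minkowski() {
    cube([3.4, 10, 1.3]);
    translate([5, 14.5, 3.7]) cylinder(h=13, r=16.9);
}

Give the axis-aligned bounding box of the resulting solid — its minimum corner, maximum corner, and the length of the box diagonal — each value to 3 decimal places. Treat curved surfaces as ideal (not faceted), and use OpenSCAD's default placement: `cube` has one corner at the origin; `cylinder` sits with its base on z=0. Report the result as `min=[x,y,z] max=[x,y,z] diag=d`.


min=[-11.900,-2.400,3.700] max=[25.300,41.400,18.000] diag=59.218

A = translate([5, 14.5, 3.7]) cylinder(h=13, r=16.9) → bbox [-11.9,-2.4,3.7] .. [21.9,31.4,16.7]
B = cube([3.4, 10, 1.3]) → bbox [0,0,0] .. [3.4,10,1.3]
lo = A.lo+B.lo = [-11.9+0, -2.4+0, 3.7+0] = [-11.900,-2.400,3.700]
hi = A.hi+B.hi = [21.9+3.4, 31.4+10, 16.7+1.3] = [25.300,41.400,18.000]
diag = √(37.2²+43.8²+14.3²) = √3506.77 = 59.218


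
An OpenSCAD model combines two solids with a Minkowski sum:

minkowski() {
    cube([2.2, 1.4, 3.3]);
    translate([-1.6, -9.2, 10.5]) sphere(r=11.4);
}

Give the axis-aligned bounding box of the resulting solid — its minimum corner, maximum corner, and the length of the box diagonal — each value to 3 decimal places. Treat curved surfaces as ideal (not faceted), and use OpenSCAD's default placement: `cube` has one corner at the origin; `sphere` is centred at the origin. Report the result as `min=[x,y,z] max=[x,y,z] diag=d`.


min=[-13.000,-20.600,-0.900] max=[12.000,3.600,25.200] diag=43.495

A = translate([-1.6, -9.2, 10.5]) sphere(r=11.4) → bbox [-13,-20.6,-0.9] .. [9.8,2.2,21.9]
B = cube([2.2, 1.4, 3.3]) → bbox [0,0,0] .. [2.2,1.4,3.3]
lo = A.lo+B.lo = [-13+0, -20.6+0, -0.9+0] = [-13.000,-20.600,-0.900]
hi = A.hi+B.hi = [9.8+2.2, 2.2+1.4, 21.9+3.3] = [12.000,3.600,25.200]
diag = √(25²+24.2²+26.1²) = √1891.85 = 43.495


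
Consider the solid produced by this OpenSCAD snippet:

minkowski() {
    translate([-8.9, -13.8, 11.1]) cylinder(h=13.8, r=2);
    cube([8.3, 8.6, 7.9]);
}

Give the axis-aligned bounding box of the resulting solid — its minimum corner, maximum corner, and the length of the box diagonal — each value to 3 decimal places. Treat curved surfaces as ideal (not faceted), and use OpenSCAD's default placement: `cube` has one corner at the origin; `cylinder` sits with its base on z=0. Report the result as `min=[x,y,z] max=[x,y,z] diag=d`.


A = translate([-8.9, -13.8, 11.1]) cylinder(h=13.8, r=2) → bbox [-10.9,-15.8,11.1] .. [-6.9,-11.8,24.9]
B = cube([8.3, 8.6, 7.9]) → bbox [0,0,0] .. [8.3,8.6,7.9]
lo = A.lo+B.lo = [-10.9+0, -15.8+0, 11.1+0] = [-10.900,-15.800,11.100]
hi = A.hi+B.hi = [-6.9+8.3, -11.8+8.6, 24.9+7.9] = [1.400,-3.200,32.800]
diag = √(12.3²+12.6²+21.7²) = √780.94 = 27.945

min=[-10.900,-15.800,11.100] max=[1.400,-3.200,32.800] diag=27.945


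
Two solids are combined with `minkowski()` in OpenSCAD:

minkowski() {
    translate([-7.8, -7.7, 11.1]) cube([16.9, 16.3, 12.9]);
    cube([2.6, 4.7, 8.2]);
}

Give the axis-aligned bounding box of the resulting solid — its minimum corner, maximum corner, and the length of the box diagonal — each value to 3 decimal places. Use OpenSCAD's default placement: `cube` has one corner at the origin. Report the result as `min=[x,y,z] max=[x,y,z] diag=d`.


A = translate([-7.8, -7.7, 11.1]) cube([16.9, 16.3, 12.9]) → bbox [-7.8,-7.7,11.1] .. [9.1,8.6,24]
B = cube([2.6, 4.7, 8.2]) → bbox [0,0,0] .. [2.6,4.7,8.2]
lo = A.lo+B.lo = [-7.8+0, -7.7+0, 11.1+0] = [-7.800,-7.700,11.100]
hi = A.hi+B.hi = [9.1+2.6, 8.6+4.7, 24+8.2] = [11.700,13.300,32.200]
diag = √(19.5²+21²+21.1²) = √1266.46 = 35.587

min=[-7.800,-7.700,11.100] max=[11.700,13.300,32.200] diag=35.587


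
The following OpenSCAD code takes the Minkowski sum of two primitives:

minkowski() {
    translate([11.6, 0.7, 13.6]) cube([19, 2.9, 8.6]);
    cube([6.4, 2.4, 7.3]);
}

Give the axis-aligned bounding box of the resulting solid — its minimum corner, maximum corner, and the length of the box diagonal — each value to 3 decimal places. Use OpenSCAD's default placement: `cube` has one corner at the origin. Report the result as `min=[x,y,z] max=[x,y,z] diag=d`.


A = translate([11.6, 0.7, 13.6]) cube([19, 2.9, 8.6]) → bbox [11.6,0.7,13.6] .. [30.6,3.6,22.2]
B = cube([6.4, 2.4, 7.3]) → bbox [0,0,0] .. [6.4,2.4,7.3]
lo = A.lo+B.lo = [11.6+0, 0.7+0, 13.6+0] = [11.600,0.700,13.600]
hi = A.hi+B.hi = [30.6+6.4, 3.6+2.4, 22.2+7.3] = [37.000,6.000,29.500]
diag = √(25.4²+5.3²+15.9²) = √926.06 = 30.431

min=[11.600,0.700,13.600] max=[37.000,6.000,29.500] diag=30.431


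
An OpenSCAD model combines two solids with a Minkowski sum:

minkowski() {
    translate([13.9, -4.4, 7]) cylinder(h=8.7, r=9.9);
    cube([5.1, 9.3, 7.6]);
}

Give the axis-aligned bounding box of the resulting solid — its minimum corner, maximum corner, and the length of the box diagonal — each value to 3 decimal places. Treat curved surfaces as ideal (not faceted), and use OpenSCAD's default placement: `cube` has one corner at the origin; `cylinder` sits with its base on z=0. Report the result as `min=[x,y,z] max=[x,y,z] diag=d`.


min=[4.000,-14.300,7.000] max=[28.900,14.800,23.300] diag=41.623

A = translate([13.9, -4.4, 7]) cylinder(h=8.7, r=9.9) → bbox [4,-14.3,7] .. [23.8,5.5,15.7]
B = cube([5.1, 9.3, 7.6]) → bbox [0,0,0] .. [5.1,9.3,7.6]
lo = A.lo+B.lo = [4+0, -14.3+0, 7+0] = [4.000,-14.300,7.000]
hi = A.hi+B.hi = [23.8+5.1, 5.5+9.3, 15.7+7.6] = [28.900,14.800,23.300]
diag = √(24.9²+29.1²+16.3²) = √1732.51 = 41.623


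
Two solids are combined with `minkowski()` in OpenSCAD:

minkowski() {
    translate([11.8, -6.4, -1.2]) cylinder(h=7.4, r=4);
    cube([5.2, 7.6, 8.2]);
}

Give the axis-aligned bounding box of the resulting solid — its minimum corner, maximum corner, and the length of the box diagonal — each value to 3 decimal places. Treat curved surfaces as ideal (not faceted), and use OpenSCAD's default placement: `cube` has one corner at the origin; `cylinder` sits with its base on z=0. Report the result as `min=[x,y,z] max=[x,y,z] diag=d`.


min=[7.800,-10.400,-1.200] max=[21.000,5.200,14.400] diag=25.709

A = translate([11.8, -6.4, -1.2]) cylinder(h=7.4, r=4) → bbox [7.8,-10.4,-1.2] .. [15.8,-2.4,6.2]
B = cube([5.2, 7.6, 8.2]) → bbox [0,0,0] .. [5.2,7.6,8.2]
lo = A.lo+B.lo = [7.8+0, -10.4+0, -1.2+0] = [7.800,-10.400,-1.200]
hi = A.hi+B.hi = [15.8+5.2, -2.4+7.6, 6.2+8.2] = [21.000,5.200,14.400]
diag = √(13.2²+15.6²+15.6²) = √660.96 = 25.709


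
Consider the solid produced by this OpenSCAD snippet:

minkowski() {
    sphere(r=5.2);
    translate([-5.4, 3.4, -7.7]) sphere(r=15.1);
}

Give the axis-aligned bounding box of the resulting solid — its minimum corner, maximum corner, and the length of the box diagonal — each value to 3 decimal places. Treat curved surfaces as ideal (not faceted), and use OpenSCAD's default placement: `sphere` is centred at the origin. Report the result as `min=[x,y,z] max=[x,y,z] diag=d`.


A = translate([-5.4, 3.4, -7.7]) sphere(r=15.1) → bbox [-20.5,-11.7,-22.8] .. [9.7,18.5,7.4]
B = sphere(r=5.2) → bbox [-5.2,-5.2,-5.2] .. [5.2,5.2,5.2]
lo = A.lo+B.lo = [-20.5-5.2, -11.7-5.2, -22.8-5.2] = [-25.700,-16.900,-28.000]
hi = A.hi+B.hi = [9.7+5.2, 18.5+5.2, 7.4+5.2] = [14.900,23.700,12.600]
diag = √(40.6²+40.6²+40.6²) = √4945.08 = 70.321

min=[-25.700,-16.900,-28.000] max=[14.900,23.700,12.600] diag=70.321


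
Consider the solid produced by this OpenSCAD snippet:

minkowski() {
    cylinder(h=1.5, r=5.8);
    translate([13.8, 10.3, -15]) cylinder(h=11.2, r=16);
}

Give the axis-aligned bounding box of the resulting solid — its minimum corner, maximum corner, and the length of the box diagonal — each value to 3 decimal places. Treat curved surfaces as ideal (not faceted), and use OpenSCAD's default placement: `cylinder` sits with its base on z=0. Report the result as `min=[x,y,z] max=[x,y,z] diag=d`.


A = translate([13.8, 10.3, -15]) cylinder(h=11.2, r=16) → bbox [-2.2,-5.7,-15] .. [29.8,26.3,-3.8]
B = cylinder(h=1.5, r=5.8) → bbox [-5.8,-5.8,0] .. [5.8,5.8,1.5]
lo = A.lo+B.lo = [-2.2-5.8, -5.7-5.8, -15+0] = [-8.000,-11.500,-15.000]
hi = A.hi+B.hi = [29.8+5.8, 26.3+5.8, -3.8+1.5] = [35.600,32.100,-2.300]
diag = √(43.6²+43.6²+12.7²) = √3963.21 = 62.954

min=[-8.000,-11.500,-15.000] max=[35.600,32.100,-2.300] diag=62.954


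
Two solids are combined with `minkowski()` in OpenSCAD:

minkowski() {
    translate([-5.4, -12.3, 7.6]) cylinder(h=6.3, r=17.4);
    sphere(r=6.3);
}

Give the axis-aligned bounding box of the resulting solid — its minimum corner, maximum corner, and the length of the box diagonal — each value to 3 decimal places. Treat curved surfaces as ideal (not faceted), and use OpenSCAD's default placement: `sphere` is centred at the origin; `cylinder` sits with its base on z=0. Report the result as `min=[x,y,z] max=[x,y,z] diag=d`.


A = translate([-5.4, -12.3, 7.6]) cylinder(h=6.3, r=17.4) → bbox [-22.8,-29.7,7.6] .. [12,5.1,13.9]
B = sphere(r=6.3) → bbox [-6.3,-6.3,-6.3] .. [6.3,6.3,6.3]
lo = A.lo+B.lo = [-22.8-6.3, -29.7-6.3, 7.6-6.3] = [-29.100,-36.000,1.300]
hi = A.hi+B.hi = [12+6.3, 5.1+6.3, 13.9+6.3] = [18.300,11.400,20.200]
diag = √(47.4²+47.4²+18.9²) = √4850.73 = 69.647

min=[-29.100,-36.000,1.300] max=[18.300,11.400,20.200] diag=69.647


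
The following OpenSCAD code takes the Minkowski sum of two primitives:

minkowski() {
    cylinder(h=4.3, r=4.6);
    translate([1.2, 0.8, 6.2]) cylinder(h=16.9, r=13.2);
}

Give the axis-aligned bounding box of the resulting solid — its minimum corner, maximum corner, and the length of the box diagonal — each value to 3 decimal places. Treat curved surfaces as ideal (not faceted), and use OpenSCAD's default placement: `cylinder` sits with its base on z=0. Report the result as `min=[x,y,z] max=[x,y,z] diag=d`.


min=[-16.600,-17.000,6.200] max=[19.000,18.600,27.400] diag=54.627

A = translate([1.2, 0.8, 6.2]) cylinder(h=16.9, r=13.2) → bbox [-12,-12.4,6.2] .. [14.4,14,23.1]
B = cylinder(h=4.3, r=4.6) → bbox [-4.6,-4.6,0] .. [4.6,4.6,4.3]
lo = A.lo+B.lo = [-12-4.6, -12.4-4.6, 6.2+0] = [-16.600,-17.000,6.200]
hi = A.hi+B.hi = [14.4+4.6, 14+4.6, 23.1+4.3] = [19.000,18.600,27.400]
diag = √(35.6²+35.6²+21.2²) = √2984.16 = 54.627


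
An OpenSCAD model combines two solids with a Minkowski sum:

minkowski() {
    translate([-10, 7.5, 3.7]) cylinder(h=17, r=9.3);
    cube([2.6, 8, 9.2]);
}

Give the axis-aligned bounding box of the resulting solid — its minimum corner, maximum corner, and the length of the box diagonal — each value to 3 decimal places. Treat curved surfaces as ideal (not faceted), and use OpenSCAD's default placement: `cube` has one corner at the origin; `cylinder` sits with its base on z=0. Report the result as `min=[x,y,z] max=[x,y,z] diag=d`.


min=[-19.300,-1.800,3.700] max=[1.900,24.800,29.900] diag=42.935

A = translate([-10, 7.5, 3.7]) cylinder(h=17, r=9.3) → bbox [-19.3,-1.8,3.7] .. [-0.7,16.8,20.7]
B = cube([2.6, 8, 9.2]) → bbox [0,0,0] .. [2.6,8,9.2]
lo = A.lo+B.lo = [-19.3+0, -1.8+0, 3.7+0] = [-19.300,-1.800,3.700]
hi = A.hi+B.hi = [-0.7+2.6, 16.8+8, 20.7+9.2] = [1.900,24.800,29.900]
diag = √(21.2²+26.6²+26.2²) = √1843.44 = 42.935


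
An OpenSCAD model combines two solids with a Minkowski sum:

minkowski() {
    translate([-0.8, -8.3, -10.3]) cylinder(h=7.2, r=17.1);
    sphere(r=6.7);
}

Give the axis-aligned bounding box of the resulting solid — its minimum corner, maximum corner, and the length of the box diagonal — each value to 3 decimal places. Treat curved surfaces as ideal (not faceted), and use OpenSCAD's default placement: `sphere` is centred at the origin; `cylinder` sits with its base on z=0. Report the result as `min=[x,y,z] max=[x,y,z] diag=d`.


min=[-24.600,-32.100,-17.000] max=[23.000,15.500,3.600] diag=70.398

A = translate([-0.8, -8.3, -10.3]) cylinder(h=7.2, r=17.1) → bbox [-17.9,-25.4,-10.3] .. [16.3,8.8,-3.1]
B = sphere(r=6.7) → bbox [-6.7,-6.7,-6.7] .. [6.7,6.7,6.7]
lo = A.lo+B.lo = [-17.9-6.7, -25.4-6.7, -10.3-6.7] = [-24.600,-32.100,-17.000]
hi = A.hi+B.hi = [16.3+6.7, 8.8+6.7, -3.1+6.7] = [23.000,15.500,3.600]
diag = √(47.6²+47.6²+20.6²) = √4955.88 = 70.398


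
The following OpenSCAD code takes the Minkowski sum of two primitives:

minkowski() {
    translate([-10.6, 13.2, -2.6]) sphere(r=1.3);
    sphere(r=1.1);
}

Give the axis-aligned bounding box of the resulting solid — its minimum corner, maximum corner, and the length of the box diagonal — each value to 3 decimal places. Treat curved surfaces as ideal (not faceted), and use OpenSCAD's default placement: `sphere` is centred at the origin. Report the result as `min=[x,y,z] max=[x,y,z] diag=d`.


A = translate([-10.6, 13.2, -2.6]) sphere(r=1.3) → bbox [-11.9,11.9,-3.9] .. [-9.3,14.5,-1.3]
B = sphere(r=1.1) → bbox [-1.1,-1.1,-1.1] .. [1.1,1.1,1.1]
lo = A.lo+B.lo = [-11.9-1.1, 11.9-1.1, -3.9-1.1] = [-13.000,10.800,-5.000]
hi = A.hi+B.hi = [-9.3+1.1, 14.5+1.1, -1.3+1.1] = [-8.200,15.600,-0.200]
diag = √(4.8²+4.8²+4.8²) = √69.12 = 8.314

min=[-13.000,10.800,-5.000] max=[-8.200,15.600,-0.200] diag=8.314


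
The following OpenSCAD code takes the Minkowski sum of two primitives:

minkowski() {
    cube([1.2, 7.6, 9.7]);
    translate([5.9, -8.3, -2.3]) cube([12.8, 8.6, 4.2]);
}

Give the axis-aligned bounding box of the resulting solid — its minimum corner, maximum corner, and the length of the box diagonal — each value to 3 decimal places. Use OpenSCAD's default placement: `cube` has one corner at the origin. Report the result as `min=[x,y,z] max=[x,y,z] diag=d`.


min=[5.900,-8.300,-2.300] max=[19.900,7.900,11.600] diag=25.527

A = translate([5.9, -8.3, -2.3]) cube([12.8, 8.6, 4.2]) → bbox [5.9,-8.3,-2.3] .. [18.7,0.3,1.9]
B = cube([1.2, 7.6, 9.7]) → bbox [0,0,0] .. [1.2,7.6,9.7]
lo = A.lo+B.lo = [5.9+0, -8.3+0, -2.3+0] = [5.900,-8.300,-2.300]
hi = A.hi+B.hi = [18.7+1.2, 0.3+7.6, 1.9+9.7] = [19.900,7.900,11.600]
diag = √(14²+16.2²+13.9²) = √651.65 = 25.527


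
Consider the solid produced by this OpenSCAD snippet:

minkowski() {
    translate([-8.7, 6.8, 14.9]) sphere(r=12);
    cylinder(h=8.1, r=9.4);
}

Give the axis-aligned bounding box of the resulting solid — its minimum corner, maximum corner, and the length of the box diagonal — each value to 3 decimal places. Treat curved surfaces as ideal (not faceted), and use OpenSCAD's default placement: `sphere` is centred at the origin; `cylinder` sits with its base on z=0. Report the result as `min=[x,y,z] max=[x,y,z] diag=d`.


min=[-30.100,-14.600,2.900] max=[12.700,28.200,35.000] diag=68.513

A = translate([-8.7, 6.8, 14.9]) sphere(r=12) → bbox [-20.7,-5.2,2.9] .. [3.3,18.8,26.9]
B = cylinder(h=8.1, r=9.4) → bbox [-9.4,-9.4,0] .. [9.4,9.4,8.1]
lo = A.lo+B.lo = [-20.7-9.4, -5.2-9.4, 2.9+0] = [-30.100,-14.600,2.900]
hi = A.hi+B.hi = [3.3+9.4, 18.8+9.4, 26.9+8.1] = [12.700,28.200,35.000]
diag = √(42.8²+42.8²+32.1²) = √4694.09 = 68.513


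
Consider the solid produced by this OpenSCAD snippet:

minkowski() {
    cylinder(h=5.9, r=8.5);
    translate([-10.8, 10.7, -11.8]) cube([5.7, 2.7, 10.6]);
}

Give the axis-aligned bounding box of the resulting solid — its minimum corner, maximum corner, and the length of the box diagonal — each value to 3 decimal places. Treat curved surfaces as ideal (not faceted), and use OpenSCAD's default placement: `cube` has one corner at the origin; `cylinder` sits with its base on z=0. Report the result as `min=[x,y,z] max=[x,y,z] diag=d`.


A = translate([-10.8, 10.7, -11.8]) cube([5.7, 2.7, 10.6]) → bbox [-10.8,10.7,-11.8] .. [-5.1,13.4,-1.2]
B = cylinder(h=5.9, r=8.5) → bbox [-8.5,-8.5,0] .. [8.5,8.5,5.9]
lo = A.lo+B.lo = [-10.8-8.5, 10.7-8.5, -11.8+0] = [-19.300,2.200,-11.800]
hi = A.hi+B.hi = [-5.1+8.5, 13.4+8.5, -1.2+5.9] = [3.400,21.900,4.700]
diag = √(22.7²+19.7²+16.5²) = √1175.63 = 34.287

min=[-19.300,2.200,-11.800] max=[3.400,21.900,4.700] diag=34.287
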